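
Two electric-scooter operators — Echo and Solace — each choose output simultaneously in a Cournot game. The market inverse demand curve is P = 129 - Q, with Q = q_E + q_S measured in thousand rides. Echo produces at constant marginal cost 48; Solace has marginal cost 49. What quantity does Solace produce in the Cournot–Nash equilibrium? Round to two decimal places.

26.33

Echo's profit: π_E = (129 - Q)q_E - (48q_E). Setting ∂π_E/∂q_E = 0: 81 - 2q_E - (q_S) = 0.
Solace's profit: π_S = (129 - Q)q_S - (49q_S). Setting ∂π_S/∂q_S = 0: 80 - 2q_S - (q_E) = 0.
Best responses: q_E = (81 - q_S)/2, q_S = (80 - q_E)/2.
Solving the pair: q_E = 82/3, q_S = 79/3.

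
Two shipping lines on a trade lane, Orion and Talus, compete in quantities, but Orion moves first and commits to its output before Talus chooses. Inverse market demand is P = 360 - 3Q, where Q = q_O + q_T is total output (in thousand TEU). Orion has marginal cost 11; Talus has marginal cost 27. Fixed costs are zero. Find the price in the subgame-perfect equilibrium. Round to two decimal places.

102.25

The follower Talus best-responds to any q_O: π_T = (360 - 3Q)q_T - 27q_T.
Setting the follower's marginal profit to zero, 333 - 3q_O - 6q_T = 0, i.e. q_T = (333 - 3q_O)/6.
The leader anticipates this reaction. Substituting into P = 360 - 3Q gives P = 387/2 - (3/2)q_O, so π_O = (387/2 - (3/2)q_O)q_O - 11q_O.
The leader's first-order condition 365/2 - 3q_O = 0 yields q_O = 365/6.
Then q_T = (333 - 3·(365/6))/6 = 301/12.
Total output Q = 1031/12, so price P = 360 - 3·(1031/12) = 409/4.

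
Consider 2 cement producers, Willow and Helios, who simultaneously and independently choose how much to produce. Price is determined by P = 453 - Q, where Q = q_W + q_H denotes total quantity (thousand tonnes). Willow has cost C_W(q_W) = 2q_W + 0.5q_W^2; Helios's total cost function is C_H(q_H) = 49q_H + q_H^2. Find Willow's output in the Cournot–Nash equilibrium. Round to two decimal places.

Willow's profit: π_W = (453 - Q)q_W - (2q_W + (1/2)q_W²). Setting ∂π_W/∂q_W = 0: 451 - 3q_W - (q_H) = 0.
Helios's first-order condition: 404 - 4q_H - (q_W) = 0.
So q_W = (451 - q_H)/3 and q_H = (404 - q_W)/4.
Solving the pair: q_W = 1400/11, q_H = 761/11.

127.27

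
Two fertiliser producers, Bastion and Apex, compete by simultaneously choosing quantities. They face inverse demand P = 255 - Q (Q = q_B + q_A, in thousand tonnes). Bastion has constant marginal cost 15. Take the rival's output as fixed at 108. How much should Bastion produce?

With the rival's output fixed at 108, Bastion's profit is π_B = (255 - 108 - q_B)q_B - (15q_B) = (147 - q_B)q_B - (15q_B).
∂π_B/∂q_B = 132 - 2q_B = 0, so q_B = 66.

66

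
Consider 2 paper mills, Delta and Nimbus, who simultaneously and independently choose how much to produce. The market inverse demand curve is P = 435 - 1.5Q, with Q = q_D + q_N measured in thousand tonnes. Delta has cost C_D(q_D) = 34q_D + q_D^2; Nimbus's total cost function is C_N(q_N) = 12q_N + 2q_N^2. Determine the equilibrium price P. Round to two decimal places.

266.18

Delta's profit: π_D = (435 - 1.5Q)q_D - (34q_D + q_D²). Setting ∂π_D/∂q_D = 0: 401 - 5q_D - (3/2)(q_N) = 0.
Nimbus's first-order condition: 423 - 7q_N - (3/2)(q_D) = 0.
So q_D = (401 - (3/2)q_N)/5 and q_N = (423 - (3/2)q_D)/7.
Substituting one into the other gives q_D = 66.3359 and q_N = 46.2137.
Total output Q = 112.5496, so price P = 435 - (3/2)·112.5496 = 266.1756.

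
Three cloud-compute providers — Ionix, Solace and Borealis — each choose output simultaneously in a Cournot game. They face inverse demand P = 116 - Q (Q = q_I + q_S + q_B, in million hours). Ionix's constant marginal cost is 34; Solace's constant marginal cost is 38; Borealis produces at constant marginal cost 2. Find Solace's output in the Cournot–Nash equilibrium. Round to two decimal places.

9.50

Ionix's profit: π_I = (116 - Q)q_I - (34q_I). Setting ∂π_I/∂q_I = 0: 82 - 2q_I - (q_S + q_B) = 0.
Solace's profit: π_S = (116 - Q)q_S - (38q_S). Setting ∂π_S/∂q_S = 0: 78 - 2q_S - (q_I + q_B) = 0.
Borealis's profit: π_B = (116 - Q)q_B - (2q_B). Setting ∂π_B/∂q_B = 0: 114 - 2q_B - (q_I + q_S) = 0.
Adding the 3 conditions: 274 − 2Q − 2Q = 0, i.e. Q = 137/2.
Back-substituting: q_I = (82 − 137/2) = 27/2, q_S = (78 − 137/2) = 19/2, q_B = (114 − 137/2) = 91/2.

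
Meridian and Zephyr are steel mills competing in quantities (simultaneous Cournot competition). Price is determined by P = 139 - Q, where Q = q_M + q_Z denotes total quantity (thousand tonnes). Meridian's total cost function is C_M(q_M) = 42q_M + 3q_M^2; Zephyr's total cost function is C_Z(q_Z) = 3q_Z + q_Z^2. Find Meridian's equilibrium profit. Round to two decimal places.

264.32

Meridian's profit: π_M = (139 - Q)q_M - (42q_M + 3q_M²). Setting ∂π_M/∂q_M = 0: 97 - 8q_M - (q_Z) = 0.
Zephyr's profit: π_Z = (139 - Q)q_Z - (3q_Z + q_Z²). Setting ∂π_Z/∂q_Z = 0: 136 - 4q_Z - (q_M) = 0.
So q_M = (97 - q_Z)/8 and q_Z = (136 - q_M)/4.
Substituting one into the other gives q_M = 252/31 and q_Z = 991/31.
Price P = 139 - 1243/31 = 98.9032.
Meridian's profit: 98.9032·(252/31) - 42·(252/31) - 3(252/31)² = 264.3247.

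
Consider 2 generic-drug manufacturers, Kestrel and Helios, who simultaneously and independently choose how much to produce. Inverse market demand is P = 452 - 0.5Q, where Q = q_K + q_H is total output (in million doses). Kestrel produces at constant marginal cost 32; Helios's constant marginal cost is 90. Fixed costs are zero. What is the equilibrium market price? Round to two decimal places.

Kestrel's profit: π_K = (452 - 0.5Q)q_K - (32q_K). Setting ∂π_K/∂q_K = 0: 420 - q_K - (1/2)(q_H) = 0.
Helios's profit: π_H = (452 - 0.5Q)q_H - (90q_H). Setting ∂π_H/∂q_H = 0: 362 - q_H - (1/2)(q_K) = 0.
Rearranging gives the reaction functions q_K = (420 - (1/2)q_H) and q_H = (362 - (1/2)q_K).
Solving the pair: q_K = 956/3, q_H = 608/3.
Total output Q = 1564/3, so price P = 452 - (1/2)·(1564/3) = 574/3.

191.33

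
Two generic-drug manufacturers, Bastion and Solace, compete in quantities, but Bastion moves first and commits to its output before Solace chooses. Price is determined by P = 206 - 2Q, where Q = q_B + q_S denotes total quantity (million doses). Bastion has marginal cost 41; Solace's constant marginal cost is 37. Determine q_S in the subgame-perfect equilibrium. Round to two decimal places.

22.13

The follower Solace best-responds to any q_B: π_S = (206 - 2Q)q_S - 37q_S.
Follower FOC: 169 - 2q_B - 4q_S = 0, so q_S(q_B) = (169 - 2q_B)/4.
Bastion substitutes q_S(q_B) into its own profit: π_B = q_B(206 - 2q_B - (169 - 2q_B)/2) - 41q_B = (243/2 - q_B)q_B - 41q_B.
Maximising: ∂π_B/∂q_B = 161/2 - 2q_B = 0, giving q_B = 161/4.
Then q_S = (169 - 2·(161/4))/4 = 177/8.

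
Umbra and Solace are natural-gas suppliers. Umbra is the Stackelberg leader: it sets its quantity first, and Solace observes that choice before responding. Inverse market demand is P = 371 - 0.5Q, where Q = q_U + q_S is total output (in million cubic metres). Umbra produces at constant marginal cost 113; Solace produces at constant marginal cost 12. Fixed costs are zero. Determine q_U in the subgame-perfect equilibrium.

Solve by backward induction. Given q_U, the follower Solace maximises π_S = (371 - (1/2)q_U - (1/2)q_S)q_S - 12q_S.
Follower FOC: 359 - (1/2)q_U - q_S = 0, so q_S(q_U) = (359 - (1/2)q_U).
The leader anticipates this reaction. Substituting into P = 371 - 0.5Q gives P = 383/2 - (1/4)q_U, so π_U = (383/2 - (1/4)q_U)q_U - 113q_U.
The leader's first-order condition 157/2 - (1/2)q_U = 0 yields q_U = 157.
Then q_S = (359 - (1/2)·157) = 561/2.

157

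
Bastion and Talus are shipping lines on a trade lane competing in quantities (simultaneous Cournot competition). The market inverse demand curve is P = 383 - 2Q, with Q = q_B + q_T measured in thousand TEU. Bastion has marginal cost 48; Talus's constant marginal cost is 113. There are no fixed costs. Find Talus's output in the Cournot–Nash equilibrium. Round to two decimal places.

34.17

Bastion's profit: π_B = (383 - 2Q)q_B - (48q_B). Setting ∂π_B/∂q_B = 0: 335 - 4q_B - 2(q_T) = 0.
Talus's first-order condition: 270 - 4q_T - 2(q_B) = 0.
Best responses: q_B = (335 - 2q_T)/4, q_T = (270 - 2q_B)/4.
Substituting one into the other gives q_B = 200/3 and q_T = 205/6.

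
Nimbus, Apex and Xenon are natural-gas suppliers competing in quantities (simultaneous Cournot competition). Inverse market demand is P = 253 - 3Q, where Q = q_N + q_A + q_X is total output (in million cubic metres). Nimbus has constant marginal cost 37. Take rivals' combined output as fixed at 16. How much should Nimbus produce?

With rivals' combined output fixed at 16, Nimbus's profit is π_N = (253 - 3·16 - 3q_N)q_N - (37q_N) = (205 - 3q_N)q_N - (37q_N).
∂π_N/∂q_N = 168 - 6q_N = 0, so q_N = 28.

28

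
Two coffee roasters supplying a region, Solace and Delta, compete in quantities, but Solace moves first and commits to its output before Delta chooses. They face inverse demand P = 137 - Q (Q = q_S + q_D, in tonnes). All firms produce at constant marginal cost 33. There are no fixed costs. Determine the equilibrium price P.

Solve by backward induction. Given q_S, the follower Delta maximises π_D = (137 - q_S - q_D)q_D - 33q_D.
Setting the follower's marginal profit to zero, 104 - q_S - 2q_D = 0, i.e. q_D = (104 - q_S)/2.
The leader anticipates this reaction. Substituting into P = 137 - Q gives P = 85 - (1/2)q_S, so π_S = (85 - (1/2)q_S)q_S - 33q_S.
Maximising: ∂π_S/∂q_S = 52 - q_S = 0, giving q_S = 52.
Then q_D = (104 - 52)/2 = 26.
Total output Q = 78, so price P = 137 - 78 = 59.

59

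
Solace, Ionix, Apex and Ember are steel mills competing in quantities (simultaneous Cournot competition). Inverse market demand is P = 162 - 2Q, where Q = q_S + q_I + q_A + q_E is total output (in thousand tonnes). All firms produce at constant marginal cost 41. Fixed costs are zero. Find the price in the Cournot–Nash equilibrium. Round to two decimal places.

A representative firm's profit is π_i = q_i(162 - 2Q) - 41q_i.
First-order condition (treating rivals' output as given): 121 - 4q_i - 2·Σ_{j≠i} q_j = 0.
With identical firms every q_j equals q_i, so Σ_{j≠i} q_j = 3q_i and 121 = 10q_i, giving q_i = 121/10.
Total output Q = 242/5, so price P = 162 - 2·(242/5) = 326/5.

65.20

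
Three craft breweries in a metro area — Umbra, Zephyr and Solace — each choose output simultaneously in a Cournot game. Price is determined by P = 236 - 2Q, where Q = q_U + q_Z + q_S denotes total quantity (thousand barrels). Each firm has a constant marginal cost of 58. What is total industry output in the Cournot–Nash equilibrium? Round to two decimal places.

66.75

Each firm earns π_i = (236 - 2Q)q_i - 58q_i.
First-order condition (treating rivals' output as given): 178 - 4q_i - 2·Σ_{j≠i} q_j = 0.
By symmetry each firm produces the same amount; substituting Σ_{j≠i} q_j = 2q_i yields q_i = 178/8 = 89/4.
Total output Q = 89/4 + 89/4 + 89/4 = 267/4.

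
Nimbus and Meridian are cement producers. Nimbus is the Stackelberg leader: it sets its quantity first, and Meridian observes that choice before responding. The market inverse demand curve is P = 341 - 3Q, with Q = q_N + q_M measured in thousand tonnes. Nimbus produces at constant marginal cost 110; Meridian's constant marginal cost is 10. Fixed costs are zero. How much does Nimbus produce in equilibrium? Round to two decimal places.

21.83

Solve by backward induction. Given q_N, the follower Meridian maximises π_M = (341 - 3q_N - 3q_M)q_M - 10q_M.
∂π_M/∂q_M = 331 - 3q_N - 6q_M = 0 gives the reaction function q_M = (331 - 3q_N)/6.
The leader anticipates this reaction. Substituting into P = 341 - 3Q gives P = 351/2 - (3/2)q_N, so π_N = (351/2 - (3/2)q_N)q_N - 110q_N.
The leader's first-order condition 131/2 - 3q_N = 0 yields q_N = 131/6.
Then q_M = (331 - 3·(131/6))/6 = 177/4.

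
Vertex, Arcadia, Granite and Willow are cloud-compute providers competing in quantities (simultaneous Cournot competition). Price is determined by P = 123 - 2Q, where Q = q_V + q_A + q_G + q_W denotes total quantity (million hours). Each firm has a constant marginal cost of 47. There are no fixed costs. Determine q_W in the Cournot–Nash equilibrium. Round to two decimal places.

Each firm earns π_i = (123 - 2Q)q_i - 47q_i.
Setting ∂π_i/∂q_i = 0 with rivals' quantities fixed: 76 - 4q_i - 2·Σ_{j≠i} q_j = 0.
With identical firms every q_j equals q_i, so Σ_{j≠i} q_j = 3q_i and 76 = 10q_i, giving q_i = 38/5.

7.60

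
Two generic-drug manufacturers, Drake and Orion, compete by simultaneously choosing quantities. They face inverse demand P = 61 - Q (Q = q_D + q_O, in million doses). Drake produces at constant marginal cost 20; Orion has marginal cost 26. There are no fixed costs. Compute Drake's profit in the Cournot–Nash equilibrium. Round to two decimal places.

Drake's profit: π_D = (61 - Q)q_D - (20q_D). Setting ∂π_D/∂q_D = 0: 41 - 2q_D - (q_O) = 0.
Orion's first-order condition: 35 - 2q_O - (q_D) = 0.
So q_D = (41 - q_O)/2 and q_O = (35 - q_D)/2.
Solving the pair: q_D = 47/3, q_O = 29/3.
Price P = 61 - 76/3 = 107/3.
Drake's profit: (107/3 - 20)·(47/3) = 245.4444.

245.44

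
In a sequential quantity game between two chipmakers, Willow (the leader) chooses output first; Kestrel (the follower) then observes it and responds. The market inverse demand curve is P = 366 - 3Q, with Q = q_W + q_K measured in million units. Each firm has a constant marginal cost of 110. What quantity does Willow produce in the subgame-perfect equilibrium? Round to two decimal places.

Solve by backward induction. Given q_W, the follower Kestrel maximises π_K = (366 - 3q_W - 3q_K)q_K - 110q_K.
Setting the follower's marginal profit to zero, 256 - 3q_W - 6q_K = 0, i.e. q_K = (256 - 3q_W)/6.
The leader anticipates this reaction. Substituting into P = 366 - 3Q gives P = 238 - (3/2)q_W, so π_W = (238 - (3/2)q_W)q_W - 110q_W.
The leader's first-order condition 128 - 3q_W = 0 yields q_W = 128/3.
Then q_K = (256 - 3·(128/3))/6 = 64/3.

42.67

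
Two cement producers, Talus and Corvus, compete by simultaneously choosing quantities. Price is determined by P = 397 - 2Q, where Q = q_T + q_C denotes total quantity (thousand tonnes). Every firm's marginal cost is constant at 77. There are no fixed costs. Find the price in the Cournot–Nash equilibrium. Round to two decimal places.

183.67

Each firm earns π_i = (397 - 2Q)q_i - 77q_i.
Setting ∂π_i/∂q_i = 0 with rivals' quantities fixed: 320 - 4q_i - 2q_j = 0.
With identical firms every q_j equals q_i, so q_j = q_i and 320 = 6q_i, giving q_i = 160/3.
Total output Q = 320/3, so price P = 397 - 2·(320/3) = 551/3.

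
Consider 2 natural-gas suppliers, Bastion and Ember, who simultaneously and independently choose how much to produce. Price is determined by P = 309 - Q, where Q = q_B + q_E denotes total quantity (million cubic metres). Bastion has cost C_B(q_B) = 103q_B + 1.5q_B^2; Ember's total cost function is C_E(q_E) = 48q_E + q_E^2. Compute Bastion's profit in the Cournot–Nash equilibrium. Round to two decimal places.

2195.08

Bastion's profit: π_B = (309 - Q)q_B - (103q_B + (3/2)q_B²). Setting ∂π_B/∂q_B = 0: 206 - 5q_B - (q_E) = 0.
Ember's first-order condition: 261 - 4q_E - (q_B) = 0.
Best responses: q_B = (206 - q_E)/5, q_E = (261 - q_B)/4.
Solving the pair: q_B = 563/19, q_E = 1099/19.
Price P = 309 - 1662/19 = 221.5263.
Bastion's profit: 221.5263·(563/19) - 103·(563/19) - (3/2)(563/19)² = 2195.0762.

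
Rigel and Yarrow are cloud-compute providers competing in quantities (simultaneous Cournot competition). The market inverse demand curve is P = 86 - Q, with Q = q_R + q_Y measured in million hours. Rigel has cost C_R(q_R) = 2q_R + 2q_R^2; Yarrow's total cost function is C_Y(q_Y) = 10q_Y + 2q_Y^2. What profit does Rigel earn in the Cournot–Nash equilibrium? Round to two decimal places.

448.61

Rigel's profit: π_R = (86 - Q)q_R - (2q_R + 2q_R²). Setting ∂π_R/∂q_R = 0: 84 - 6q_R - (q_Y) = 0.
Yarrow's profit: π_Y = (86 - Q)q_Y - (10q_Y + 2q_Y²). Setting ∂π_Y/∂q_Y = 0: 76 - 6q_Y - (q_R) = 0.
Best responses: q_R = (84 - q_Y)/6, q_Y = (76 - q_R)/6.
Substituting one into the other gives q_R = 428/35 and q_Y = 372/35.
Price P = 86 - 160/7 = 442/7.
Rigel's profit: (442/7)·(428/35) - 2·(428/35) - 2(428/35)² = 448.6139.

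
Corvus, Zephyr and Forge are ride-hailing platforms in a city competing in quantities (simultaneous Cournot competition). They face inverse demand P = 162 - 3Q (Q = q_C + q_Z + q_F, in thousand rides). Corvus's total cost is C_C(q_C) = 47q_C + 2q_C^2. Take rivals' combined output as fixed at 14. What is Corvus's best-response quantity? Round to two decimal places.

With rivals' combined output fixed at 14, Corvus's profit is π_C = (162 - 3·14 - 3q_C)q_C - (47q_C + 2q_C²) = (120 - 3q_C)q_C - (47q_C + 2q_C²).
∂π_C/∂q_C = 73 - 10q_C = 0, so q_C = 73/10.

7.30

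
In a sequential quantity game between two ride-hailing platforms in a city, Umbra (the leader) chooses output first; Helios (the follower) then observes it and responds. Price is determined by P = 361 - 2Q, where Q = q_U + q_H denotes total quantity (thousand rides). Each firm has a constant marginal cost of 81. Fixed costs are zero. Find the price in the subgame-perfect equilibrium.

The follower Helios best-responds to any q_U: π_H = (361 - 2Q)q_H - 81q_H.
∂π_H/∂q_H = 280 - 2q_U - 4q_H = 0 gives the reaction function q_H = (280 - 2q_U)/4.
The leader anticipates this reaction. Substituting into P = 361 - 2Q gives P = 221 - q_U, so π_U = (221 - q_U)q_U - 81q_U.
Maximising: ∂π_U/∂q_U = 140 - 2q_U = 0, giving q_U = 70.
Then q_H = (280 - 2·70)/4 = 35.
Total output Q = 105, so price P = 361 - 2·105 = 151.

151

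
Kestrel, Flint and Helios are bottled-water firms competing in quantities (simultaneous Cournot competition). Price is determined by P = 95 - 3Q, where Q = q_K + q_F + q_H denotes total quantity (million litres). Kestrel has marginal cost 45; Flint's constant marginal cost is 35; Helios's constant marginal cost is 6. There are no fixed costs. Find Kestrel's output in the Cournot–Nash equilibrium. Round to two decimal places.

0.08

Kestrel's profit: π_K = (95 - 3Q)q_K - (45q_K). Setting ∂π_K/∂q_K = 0: 50 - 6q_K - 3(q_F + q_H) = 0.
Flint's profit: π_F = (95 - 3Q)q_F - (35q_F). Setting ∂π_F/∂q_F = 0: 60 - 6q_F - 3(q_K + q_H) = 0.
Helios's first-order condition: 89 - 6q_H - 3(q_K + q_F) = 0.
Summing all 3 equations gives 199 − 12Q = 0, hence Q = 199/12.
Back-substituting: q_K = (50 − 199/4)/3 = 1/12, q_F = (60 − 199/4)/3 = 41/12, q_H = (89 − 199/4)/3 = 157/12.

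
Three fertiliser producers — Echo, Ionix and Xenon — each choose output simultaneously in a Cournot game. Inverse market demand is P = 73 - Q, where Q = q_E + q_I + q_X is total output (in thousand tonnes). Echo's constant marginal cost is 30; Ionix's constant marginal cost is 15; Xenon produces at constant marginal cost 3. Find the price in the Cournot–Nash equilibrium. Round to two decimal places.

Echo's profit: π_E = (73 - Q)q_E - (30q_E). Setting ∂π_E/∂q_E = 0: 43 - 2q_E - (q_I + q_X) = 0.
Ionix's profit: π_I = (73 - Q)q_I - (15q_I). Setting ∂π_I/∂q_I = 0: 58 - 2q_I - (q_E + q_X) = 0.
Xenon's profit: π_X = (73 - Q)q_X - (3q_X). Setting ∂π_X/∂q_X = 0: 70 - 2q_X - (q_E + q_I) = 0.
Adding the 3 first-order conditions: 171 − 4Q = 0, so Q = 171/4.
Back-substituting: q_E = (43 − 171/4) = 1/4, q_I = (58 − 171/4) = 61/4, q_X = (70 − 171/4) = 109/4.
Total output Q = 171/4, so price P = 73 - 171/4 = 121/4.

30.25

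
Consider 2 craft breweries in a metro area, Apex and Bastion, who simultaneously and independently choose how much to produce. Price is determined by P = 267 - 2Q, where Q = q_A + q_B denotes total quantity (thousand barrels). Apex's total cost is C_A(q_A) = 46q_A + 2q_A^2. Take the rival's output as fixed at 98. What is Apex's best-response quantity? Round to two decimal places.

3.13

With the rival's output fixed at 98, Apex's profit is π_A = (267 - 2·98 - 2q_A)q_A - (46q_A + 2q_A²) = (71 - 2q_A)q_A - (46q_A + 2q_A²).
∂π_A/∂q_A = 25 - 8q_A = 0, so q_A = 25/8.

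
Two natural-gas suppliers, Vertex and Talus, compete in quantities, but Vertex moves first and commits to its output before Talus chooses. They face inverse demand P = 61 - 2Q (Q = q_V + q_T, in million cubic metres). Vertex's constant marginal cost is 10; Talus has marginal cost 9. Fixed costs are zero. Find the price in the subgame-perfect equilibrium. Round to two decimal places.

22.50

The follower Talus best-responds to any q_V: π_T = (61 - 2Q)q_T - 9q_T.
Follower FOC: 52 - 2q_V - 4q_T = 0, so q_T(q_V) = (52 - 2q_V)/4.
Vertex substitutes q_T(q_V) into its own profit: π_V = q_V(61 - 2q_V - (52 - 2q_V)/2) - 10q_V = (35 - q_V)q_V - 10q_V.
Leader FOC: 25 - 2q_V = 0, so q_V = 25/2.
Then q_T = (52 - 2·(25/2))/4 = 27/4.
Total output Q = 77/4, so price P = 61 - 2·(77/4) = 45/2.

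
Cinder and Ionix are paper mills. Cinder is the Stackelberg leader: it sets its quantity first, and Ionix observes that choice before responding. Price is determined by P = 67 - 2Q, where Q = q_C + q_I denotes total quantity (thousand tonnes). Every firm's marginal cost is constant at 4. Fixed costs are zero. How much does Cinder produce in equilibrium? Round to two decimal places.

The follower Ionix best-responds to any q_C: π_I = (67 - 2Q)q_I - 4q_I.
Follower FOC: 63 - 2q_C - 4q_I = 0, so q_I(q_C) = (63 - 2q_C)/4.
The leader anticipates this reaction. Substituting into P = 67 - 2Q gives P = 71/2 - q_C, so π_C = (71/2 - q_C)q_C - 4q_C.
Maximising: ∂π_C/∂q_C = 63/2 - 2q_C = 0, giving q_C = 63/4.
Then q_I = (63 - 2·(63/4))/4 = 63/8.

15.75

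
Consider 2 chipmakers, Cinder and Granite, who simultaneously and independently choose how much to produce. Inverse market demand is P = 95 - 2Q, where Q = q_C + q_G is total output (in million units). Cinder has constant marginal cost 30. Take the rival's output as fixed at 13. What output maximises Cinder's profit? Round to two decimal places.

With the rival's output fixed at 13, Cinder's profit is π_C = (95 - 2·13 - 2q_C)q_C - (30q_C) = (69 - 2q_C)q_C - (30q_C).
∂π_C/∂q_C = 39 - 4q_C = 0, so q_C = 39/4.

9.75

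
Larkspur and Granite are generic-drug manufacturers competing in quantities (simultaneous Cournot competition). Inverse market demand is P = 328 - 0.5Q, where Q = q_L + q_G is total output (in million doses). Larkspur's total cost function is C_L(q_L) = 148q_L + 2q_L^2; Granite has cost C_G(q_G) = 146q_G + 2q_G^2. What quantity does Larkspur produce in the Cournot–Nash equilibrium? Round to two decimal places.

Larkspur's profit: π_L = (328 - 0.5Q)q_L - (148q_L + 2q_L²). Setting ∂π_L/∂q_L = 0: 180 - 5q_L - (1/2)(q_G) = 0.
Granite's profit: π_G = (328 - 0.5Q)q_G - (146q_G + 2q_G²). Setting ∂π_G/∂q_G = 0: 182 - 5q_G - (1/2)(q_L) = 0.
Rearranging gives the reaction functions q_L = (180 - (1/2)q_G)/5 and q_G = (182 - (1/2)q_L)/5.
Solving the pair: q_L = 32.6869, q_G = 33.1313.

32.69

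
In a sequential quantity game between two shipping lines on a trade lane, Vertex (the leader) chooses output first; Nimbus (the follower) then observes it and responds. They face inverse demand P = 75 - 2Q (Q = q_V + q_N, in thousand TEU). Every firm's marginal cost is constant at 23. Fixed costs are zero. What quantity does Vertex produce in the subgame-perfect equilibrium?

13

Solve by backward induction. Given q_V, the follower Nimbus maximises π_N = (75 - 2q_V - 2q_N)q_N - 23q_N.
∂π_N/∂q_N = 52 - 2q_V - 4q_N = 0 gives the reaction function q_N = (52 - 2q_V)/4.
Vertex substitutes q_N(q_V) into its own profit: π_V = q_V(75 - 2q_V - (52 - 2q_V)/2) - 23q_V = (49 - q_V)q_V - 23q_V.
Maximising: ∂π_V/∂q_V = 26 - 2q_V = 0, giving q_V = 13.
Then q_N = (52 - 2·13)/4 = 13/2.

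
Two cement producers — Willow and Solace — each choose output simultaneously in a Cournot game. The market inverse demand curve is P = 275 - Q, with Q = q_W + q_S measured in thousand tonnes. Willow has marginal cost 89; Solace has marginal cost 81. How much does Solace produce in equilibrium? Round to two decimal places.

67.33

Willow's profit: π_W = (275 - Q)q_W - (89q_W). Setting ∂π_W/∂q_W = 0: 186 - 2q_W - (q_S) = 0.
Solace's profit: π_S = (275 - Q)q_S - (81q_S). Setting ∂π_S/∂q_S = 0: 194 - 2q_S - (q_W) = 0.
Best responses: q_W = (186 - q_S)/2, q_S = (194 - q_W)/2.
Substituting one into the other gives q_W = 178/3 and q_S = 202/3.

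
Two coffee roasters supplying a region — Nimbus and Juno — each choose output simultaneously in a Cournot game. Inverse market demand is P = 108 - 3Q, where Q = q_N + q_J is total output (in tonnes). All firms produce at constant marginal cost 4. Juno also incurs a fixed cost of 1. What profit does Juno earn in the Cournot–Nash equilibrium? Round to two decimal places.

399.59

A representative firm's profit is π_i = q_i(108 - 3Q) - 4q_i.
Setting ∂π_i/∂q_i = 0 with rivals' quantities fixed: 104 - 6q_i - 3q_j = 0.
With identical firms every q_j equals q_i, so q_j = q_i and 104 = 9q_i, giving q_i = 104/9.
Price P = 108 - 3·(208/9) = 116/3.
Juno's profit: (116/3 - 4)·(104/9) - 1 = 399.5926.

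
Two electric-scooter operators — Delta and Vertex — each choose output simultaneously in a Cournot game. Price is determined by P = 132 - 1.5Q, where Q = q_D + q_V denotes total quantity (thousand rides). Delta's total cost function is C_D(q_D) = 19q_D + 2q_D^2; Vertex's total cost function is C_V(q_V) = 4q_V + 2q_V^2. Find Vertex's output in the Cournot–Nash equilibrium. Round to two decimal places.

Delta's profit: π_D = (132 - 1.5Q)q_D - (19q_D + 2q_D²). Setting ∂π_D/∂q_D = 0: 113 - 7q_D - (3/2)(q_V) = 0.
Vertex's profit: π_V = (132 - 1.5Q)q_V - (4q_V + 2q_V²). Setting ∂π_V/∂q_V = 0: 128 - 7q_V - (3/2)(q_D) = 0.
So q_D = (113 - (3/2)q_V)/7 and q_V = (128 - (3/2)q_D)/7.
Solving the pair: q_D = 12.8128, q_V = 15.5401.

15.54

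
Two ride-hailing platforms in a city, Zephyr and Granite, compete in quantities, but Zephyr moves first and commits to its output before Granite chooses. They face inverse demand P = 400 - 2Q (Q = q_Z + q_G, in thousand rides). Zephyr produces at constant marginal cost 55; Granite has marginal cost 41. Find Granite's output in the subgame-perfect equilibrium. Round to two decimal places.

Solve by backward induction. Given q_Z, the follower Granite maximises π_G = (400 - 2q_Z - 2q_G)q_G - 41q_G.
∂π_G/∂q_G = 359 - 2q_Z - 4q_G = 0 gives the reaction function q_G = (359 - 2q_Z)/4.
Zephyr substitutes q_G(q_Z) into its own profit: π_Z = q_Z(400 - 2q_Z - (359 - 2q_Z)/2) - 55q_Z = (441/2 - q_Z)q_Z - 55q_Z.
Leader FOC: 331/2 - 2q_Z = 0, so q_Z = 331/4.
Then q_G = (359 - 2·(331/4))/4 = 387/8.

48.38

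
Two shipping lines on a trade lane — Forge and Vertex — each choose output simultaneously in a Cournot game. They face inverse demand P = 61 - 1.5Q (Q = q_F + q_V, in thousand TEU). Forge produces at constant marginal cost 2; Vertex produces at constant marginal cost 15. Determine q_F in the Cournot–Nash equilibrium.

Forge's profit: π_F = (61 - 1.5Q)q_F - (2q_F). Setting ∂π_F/∂q_F = 0: 59 - 3q_F - (3/2)(q_V) = 0.
Vertex's first-order condition: 46 - 3q_V - (3/2)(q_F) = 0.
So q_F = (59 - (3/2)q_V)/3 and q_V = (46 - (3/2)q_F)/3.
Solving the pair: q_F = 16, q_V = 22/3.

16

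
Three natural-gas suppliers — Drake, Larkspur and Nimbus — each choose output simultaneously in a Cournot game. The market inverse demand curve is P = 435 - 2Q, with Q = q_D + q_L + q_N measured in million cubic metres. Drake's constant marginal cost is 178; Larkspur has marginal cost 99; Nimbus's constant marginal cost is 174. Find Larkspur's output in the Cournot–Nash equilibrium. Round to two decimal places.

61.25

Drake's profit: π_D = (435 - 2Q)q_D - (178q_D). Setting ∂π_D/∂q_D = 0: 257 - 4q_D - 2(q_L + q_N) = 0.
Larkspur's first-order condition: 336 - 4q_L - 2(q_D + q_N) = 0.
Nimbus's profit: π_N = (435 - 2Q)q_N - (174q_N). Setting ∂π_N/∂q_N = 0: 261 - 4q_N - 2(q_D + q_L) = 0.
Adding the 3 first-order conditions: 854 − 8Q = 0, so Q = 427/4.
Back-substituting: q_D = (257 − 427/2)/2 = 87/4, q_L = (336 − 427/2)/2 = 245/4, q_N = (261 − 427/2)/2 = 95/4.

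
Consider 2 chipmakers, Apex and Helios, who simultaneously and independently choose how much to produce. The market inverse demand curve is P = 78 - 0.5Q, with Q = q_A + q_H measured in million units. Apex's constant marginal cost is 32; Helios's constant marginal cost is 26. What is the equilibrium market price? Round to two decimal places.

Apex's profit: π_A = (78 - 0.5Q)q_A - (32q_A). Setting ∂π_A/∂q_A = 0: 46 - q_A - (1/2)(q_H) = 0.
Helios's profit: π_H = (78 - 0.5Q)q_H - (26q_H). Setting ∂π_H/∂q_H = 0: 52 - q_H - (1/2)(q_A) = 0.
So q_A = (46 - (1/2)q_H) and q_H = (52 - (1/2)q_A).
Substituting one into the other gives q_A = 80/3 and q_H = 116/3.
Total output Q = 196/3, so price P = 78 - (1/2)·(196/3) = 136/3.

45.33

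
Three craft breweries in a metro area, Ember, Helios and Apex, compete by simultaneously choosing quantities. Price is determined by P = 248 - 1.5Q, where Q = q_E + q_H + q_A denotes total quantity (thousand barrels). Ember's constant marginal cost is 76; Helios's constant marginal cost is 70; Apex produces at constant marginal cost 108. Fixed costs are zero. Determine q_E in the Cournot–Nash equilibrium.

33

Ember's profit: π_E = (248 - 1.5Q)q_E - (76q_E). Setting ∂π_E/∂q_E = 0: 172 - 3q_E - (3/2)(q_H + q_A) = 0.
Helios's profit: π_H = (248 - 1.5Q)q_H - (70q_H). Setting ∂π_H/∂q_H = 0: 178 - 3q_H - (3/2)(q_E + q_A) = 0.
Apex's first-order condition: 140 - 3q_A - (3/2)(q_E + q_H) = 0.
Adding the 3 first-order conditions: 490 − 6Q = 0, so Q = 245/3.
Back-substituting: q_E = (172 − 245/2)/(3/2) = 33, q_H = (178 − 245/2)/(3/2) = 37, q_A = (140 − 245/2)/(3/2) = 35/3.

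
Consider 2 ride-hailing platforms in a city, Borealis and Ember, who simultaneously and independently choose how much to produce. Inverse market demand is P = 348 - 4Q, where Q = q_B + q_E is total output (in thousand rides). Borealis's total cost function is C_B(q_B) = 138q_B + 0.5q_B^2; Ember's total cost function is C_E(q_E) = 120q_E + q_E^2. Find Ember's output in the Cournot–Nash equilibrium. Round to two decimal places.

16.38

Borealis's profit: π_B = (348 - 4Q)q_B - (138q_B + (1/2)q_B²). Setting ∂π_B/∂q_B = 0: 210 - 9q_B - 4(q_E) = 0.
Ember's first-order condition: 228 - 10q_E - 4(q_B) = 0.
So q_B = (210 - 4q_E)/9 and q_E = (228 - 4q_B)/10.
Substituting one into the other gives q_B = 594/37 and q_E = 606/37.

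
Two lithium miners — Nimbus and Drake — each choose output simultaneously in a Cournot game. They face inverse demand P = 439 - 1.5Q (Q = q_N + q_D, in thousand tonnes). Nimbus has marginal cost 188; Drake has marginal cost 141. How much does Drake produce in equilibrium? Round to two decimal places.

76.67

Nimbus's profit: π_N = (439 - 1.5Q)q_N - (188q_N). Setting ∂π_N/∂q_N = 0: 251 - 3q_N - (3/2)(q_D) = 0.
Drake's profit: π_D = (439 - 1.5Q)q_D - (141q_D). Setting ∂π_D/∂q_D = 0: 298 - 3q_D - (3/2)(q_N) = 0.
Rearranging gives the reaction functions q_N = (251 - (3/2)q_D)/3 and q_D = (298 - (3/2)q_N)/3.
Solving the pair: q_N = 136/3, q_D = 230/3.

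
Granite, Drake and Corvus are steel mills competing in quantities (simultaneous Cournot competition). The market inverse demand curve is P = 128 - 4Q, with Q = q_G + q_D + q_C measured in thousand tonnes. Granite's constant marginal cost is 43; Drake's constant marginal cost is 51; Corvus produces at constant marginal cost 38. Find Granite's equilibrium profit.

Granite's profit: π_G = (128 - 4Q)q_G - (43q_G). Setting ∂π_G/∂q_G = 0: 85 - 8q_G - 4(q_D + q_C) = 0.
Drake's first-order condition: 77 - 8q_D - 4(q_G + q_C) = 0.
Corvus's profit: π_C = (128 - 4Q)q_C - (38q_C). Setting ∂π_C/∂q_C = 0: 90 - 8q_C - 4(q_G + q_D) = 0.
Summing all 3 equations gives 252 − 16Q = 0, hence Q = 63/4.
Back-substituting: q_G = (85 − 63)/4 = 11/2, q_D = (77 − 63)/4 = 7/2, q_C = (90 − 63)/4 = 27/4.
Price P = 128 - 4·(63/4) = 65.
Granite's profit: (65 - 43)·(11/2) = 121.

121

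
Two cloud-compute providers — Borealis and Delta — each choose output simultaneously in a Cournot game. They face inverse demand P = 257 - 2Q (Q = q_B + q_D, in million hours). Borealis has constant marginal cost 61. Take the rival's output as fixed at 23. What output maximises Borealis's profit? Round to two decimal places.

With the rival's output fixed at 23, Borealis's profit is π_B = (257 - 2·23 - 2q_B)q_B - (61q_B) = (211 - 2q_B)q_B - (61q_B).
∂π_B/∂q_B = 150 - 4q_B = 0, so q_B = 75/2.

37.50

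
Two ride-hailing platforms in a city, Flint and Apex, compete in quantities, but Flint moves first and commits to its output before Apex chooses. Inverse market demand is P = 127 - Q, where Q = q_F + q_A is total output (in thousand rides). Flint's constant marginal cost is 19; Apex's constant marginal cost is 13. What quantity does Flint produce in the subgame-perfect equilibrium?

51

The follower Apex best-responds to any q_F: π_A = (127 - Q)q_A - 13q_A.
Follower FOC: 114 - q_F - 2q_A = 0, so q_A(q_F) = (114 - q_F)/2.
Flint substitutes q_A(q_F) into its own profit: π_F = q_F(127 - q_F - (114 - q_F)/2) - 19q_F = (70 - (1/2)q_F)q_F - 19q_F.
Leader FOC: 51 - q_F = 0, so q_F = 51.
Then q_A = (114 - 51)/2 = 63/2.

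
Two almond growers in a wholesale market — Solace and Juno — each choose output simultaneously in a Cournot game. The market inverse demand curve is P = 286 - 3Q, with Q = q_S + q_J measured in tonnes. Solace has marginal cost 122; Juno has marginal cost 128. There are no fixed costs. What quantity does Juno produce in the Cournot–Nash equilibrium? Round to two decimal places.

Solace's profit: π_S = (286 - 3Q)q_S - (122q_S). Setting ∂π_S/∂q_S = 0: 164 - 6q_S - 3(q_J) = 0.
Juno's profit: π_J = (286 - 3Q)q_J - (128q_J). Setting ∂π_J/∂q_J = 0: 158 - 6q_J - 3(q_S) = 0.
Rearranging gives the reaction functions q_S = (164 - 3q_J)/6 and q_J = (158 - 3q_S)/6.
Substituting one into the other gives q_S = 170/9 and q_J = 152/9.

16.89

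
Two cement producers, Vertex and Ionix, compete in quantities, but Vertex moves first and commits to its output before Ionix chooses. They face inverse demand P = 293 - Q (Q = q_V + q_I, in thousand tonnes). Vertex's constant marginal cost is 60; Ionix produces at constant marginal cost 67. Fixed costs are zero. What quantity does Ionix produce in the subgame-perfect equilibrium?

53

The follower Ionix best-responds to any q_V: π_I = (293 - Q)q_I - 67q_I.
Setting the follower's marginal profit to zero, 226 - q_V - 2q_I = 0, i.e. q_I = (226 - q_V)/2.
The leader anticipates this reaction. Substituting into P = 293 - Q gives P = 180 - (1/2)q_V, so π_V = (180 - (1/2)q_V)q_V - 60q_V.
The leader's first-order condition 120 - q_V = 0 yields q_V = 120.
Then q_I = (226 - 120)/2 = 53.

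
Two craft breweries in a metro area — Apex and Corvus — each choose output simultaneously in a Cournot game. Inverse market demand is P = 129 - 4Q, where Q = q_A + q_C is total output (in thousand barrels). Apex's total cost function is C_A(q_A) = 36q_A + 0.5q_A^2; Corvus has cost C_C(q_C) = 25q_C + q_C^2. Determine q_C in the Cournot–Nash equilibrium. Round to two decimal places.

Apex's profit: π_A = (129 - 4Q)q_A - (36q_A + (1/2)q_A²). Setting ∂π_A/∂q_A = 0: 93 - 9q_A - 4(q_C) = 0.
Corvus's profit: π_C = (129 - 4Q)q_C - (25q_C + q_C²). Setting ∂π_C/∂q_C = 0: 104 - 10q_C - 4(q_A) = 0.
Rearranging gives the reaction functions q_A = (93 - 4q_C)/9 and q_C = (104 - 4q_A)/10.
Solving the pair: q_A = 257/37, q_C = 282/37.

7.62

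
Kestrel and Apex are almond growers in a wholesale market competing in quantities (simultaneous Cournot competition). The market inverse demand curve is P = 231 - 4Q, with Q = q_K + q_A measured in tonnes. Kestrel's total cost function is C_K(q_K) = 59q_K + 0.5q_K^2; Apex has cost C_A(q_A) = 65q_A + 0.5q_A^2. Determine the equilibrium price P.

127

Kestrel's profit: π_K = (231 - 4Q)q_K - (59q_K + (1/2)q_K²). Setting ∂π_K/∂q_K = 0: 172 - 9q_K - 4(q_A) = 0.
Apex's profit: π_A = (231 - 4Q)q_A - (65q_A + (1/2)q_A²). Setting ∂π_A/∂q_A = 0: 166 - 9q_A - 4(q_K) = 0.
Rearranging gives the reaction functions q_K = (172 - 4q_A)/9 and q_A = (166 - 4q_K)/9.
Substituting one into the other gives q_K = 68/5 and q_A = 62/5.
Total output Q = 26, so price P = 231 - 4·26 = 127.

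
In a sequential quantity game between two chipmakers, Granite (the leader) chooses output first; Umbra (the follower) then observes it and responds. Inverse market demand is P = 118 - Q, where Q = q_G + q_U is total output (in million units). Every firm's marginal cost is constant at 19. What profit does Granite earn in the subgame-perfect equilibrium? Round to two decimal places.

1225.13

The follower Umbra best-responds to any q_G: π_U = (118 - Q)q_U - 19q_U.
∂π_U/∂q_U = 99 - q_G - 2q_U = 0 gives the reaction function q_U = (99 - q_G)/2.
The leader anticipates this reaction. Substituting into P = 118 - Q gives P = 137/2 - (1/2)q_G, so π_G = (137/2 - (1/2)q_G)q_G - 19q_G.
Leader FOC: 99/2 - q_G = 0, so q_G = 99/2.
Then q_U = (99 - 99/2)/2 = 99/4.
Price P = 118 - 297/4 = 175/4.
Granite's profit: (175/4 - 19)·(99/2) = 1225.1250.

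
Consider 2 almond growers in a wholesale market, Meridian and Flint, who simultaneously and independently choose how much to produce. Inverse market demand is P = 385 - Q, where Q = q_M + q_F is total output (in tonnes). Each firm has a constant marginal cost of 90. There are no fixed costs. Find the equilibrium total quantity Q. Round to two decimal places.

196.67

Each firm earns π_i = (385 - Q)q_i - 90q_i.
First-order condition (treating rivals' output as given): 295 - 2q_i - q_j = 0.
By symmetry each firm produces the same amount; substituting q_j = q_i yields q_i = 295/3.
Total output Q = 295/3 + 295/3 = 590/3.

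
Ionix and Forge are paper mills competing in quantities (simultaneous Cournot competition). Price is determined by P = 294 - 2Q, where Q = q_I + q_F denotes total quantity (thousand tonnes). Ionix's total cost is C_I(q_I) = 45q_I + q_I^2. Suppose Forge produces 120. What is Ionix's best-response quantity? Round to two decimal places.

1.50

With the rival's output fixed at 120, Ionix's profit is π_I = (294 - 2·120 - 2q_I)q_I - (45q_I + q_I²) = (54 - 2q_I)q_I - (45q_I + q_I²).
∂π_I/∂q_I = 9 - 6q_I = 0, so q_I = 3/2.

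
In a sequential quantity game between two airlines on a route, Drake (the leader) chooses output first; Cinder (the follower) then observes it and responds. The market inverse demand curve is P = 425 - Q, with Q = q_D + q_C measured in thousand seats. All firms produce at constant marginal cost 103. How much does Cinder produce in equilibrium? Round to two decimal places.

Solve by backward induction. Given q_D, the follower Cinder maximises π_C = (425 - q_D - q_C)q_C - 103q_C.
Setting the follower's marginal profit to zero, 322 - q_D - 2q_C = 0, i.e. q_C = (322 - q_D)/2.
Drake substitutes q_C(q_D) into its own profit: π_D = q_D(425 - q_D - (322 - q_D)/2) - 103q_D = (264 - (1/2)q_D)q_D - 103q_D.
The leader's first-order condition 161 - q_D = 0 yields q_D = 161.
Then q_C = (322 - 161)/2 = 161/2.

80.50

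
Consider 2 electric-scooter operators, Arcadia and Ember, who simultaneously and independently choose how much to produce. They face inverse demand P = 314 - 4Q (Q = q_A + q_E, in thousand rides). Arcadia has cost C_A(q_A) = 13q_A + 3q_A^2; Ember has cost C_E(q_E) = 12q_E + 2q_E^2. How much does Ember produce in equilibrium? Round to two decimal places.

Arcadia's profit: π_A = (314 - 4Q)q_A - (13q_A + 3q_A²). Setting ∂π_A/∂q_A = 0: 301 - 14q_A - 4(q_E) = 0.
Ember's first-order condition: 302 - 12q_E - 4(q_A) = 0.
So q_A = (301 - 4q_E)/14 and q_E = (302 - 4q_A)/12.
Substituting one into the other gives q_A = 601/38 and q_E = 378/19.

19.89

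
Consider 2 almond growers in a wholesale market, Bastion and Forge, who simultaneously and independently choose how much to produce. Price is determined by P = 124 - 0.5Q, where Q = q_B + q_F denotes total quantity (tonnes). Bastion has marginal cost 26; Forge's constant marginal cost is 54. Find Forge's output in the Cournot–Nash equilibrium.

28

Bastion's profit: π_B = (124 - 0.5Q)q_B - (26q_B). Setting ∂π_B/∂q_B = 0: 98 - q_B - (1/2)(q_F) = 0.
Forge's profit: π_F = (124 - 0.5Q)q_F - (54q_F). Setting ∂π_F/∂q_F = 0: 70 - q_F - (1/2)(q_B) = 0.
So q_B = (98 - (1/2)q_F) and q_F = (70 - (1/2)q_B).
Substituting one into the other gives q_B = 84 and q_F = 28.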